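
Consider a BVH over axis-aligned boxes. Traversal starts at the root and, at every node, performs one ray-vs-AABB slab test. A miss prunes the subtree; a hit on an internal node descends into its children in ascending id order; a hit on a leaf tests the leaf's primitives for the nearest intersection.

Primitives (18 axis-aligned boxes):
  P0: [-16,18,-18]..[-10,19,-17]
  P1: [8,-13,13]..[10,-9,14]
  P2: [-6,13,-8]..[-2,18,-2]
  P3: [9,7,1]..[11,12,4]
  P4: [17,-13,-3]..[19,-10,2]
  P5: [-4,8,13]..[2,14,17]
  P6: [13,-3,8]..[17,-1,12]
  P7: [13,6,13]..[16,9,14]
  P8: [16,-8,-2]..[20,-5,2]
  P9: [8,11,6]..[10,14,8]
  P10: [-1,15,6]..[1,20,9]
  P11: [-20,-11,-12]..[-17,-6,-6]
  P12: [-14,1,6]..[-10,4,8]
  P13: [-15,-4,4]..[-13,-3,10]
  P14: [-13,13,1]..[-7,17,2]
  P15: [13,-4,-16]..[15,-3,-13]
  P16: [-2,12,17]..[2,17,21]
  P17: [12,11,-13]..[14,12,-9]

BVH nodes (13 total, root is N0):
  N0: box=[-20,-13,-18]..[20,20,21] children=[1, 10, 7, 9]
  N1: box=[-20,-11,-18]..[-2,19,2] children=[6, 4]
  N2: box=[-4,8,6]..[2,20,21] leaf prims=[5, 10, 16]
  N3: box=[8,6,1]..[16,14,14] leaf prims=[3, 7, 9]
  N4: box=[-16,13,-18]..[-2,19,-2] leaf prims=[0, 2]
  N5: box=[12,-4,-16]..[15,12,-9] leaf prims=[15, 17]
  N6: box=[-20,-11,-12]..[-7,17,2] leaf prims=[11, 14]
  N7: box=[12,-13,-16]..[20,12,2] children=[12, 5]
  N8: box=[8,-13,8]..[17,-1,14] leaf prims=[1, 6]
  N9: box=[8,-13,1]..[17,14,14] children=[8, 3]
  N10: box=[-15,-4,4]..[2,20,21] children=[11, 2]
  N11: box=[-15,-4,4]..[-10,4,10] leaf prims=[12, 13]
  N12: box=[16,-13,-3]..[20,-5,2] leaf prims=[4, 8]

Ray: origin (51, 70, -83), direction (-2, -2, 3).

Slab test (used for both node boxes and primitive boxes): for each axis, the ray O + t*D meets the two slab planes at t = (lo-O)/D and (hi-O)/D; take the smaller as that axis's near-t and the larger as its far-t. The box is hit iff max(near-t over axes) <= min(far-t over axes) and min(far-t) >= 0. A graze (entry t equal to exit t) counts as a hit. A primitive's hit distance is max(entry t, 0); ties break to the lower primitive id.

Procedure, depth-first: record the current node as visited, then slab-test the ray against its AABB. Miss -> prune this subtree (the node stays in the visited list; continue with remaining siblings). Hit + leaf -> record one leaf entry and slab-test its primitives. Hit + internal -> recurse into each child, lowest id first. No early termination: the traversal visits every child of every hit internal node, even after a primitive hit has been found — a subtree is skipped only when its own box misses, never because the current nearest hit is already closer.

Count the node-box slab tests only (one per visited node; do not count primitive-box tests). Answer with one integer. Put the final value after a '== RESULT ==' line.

Walk:
N0 x:[31/2,71/2] y:[25,83/2] z:[65/3,104/3] -> hit [25,104/3], descend [1, 7, 9, 10]
  N1 x:[53/2,71/2] y:[51/2,81/2] z:[65/3,85/3] -> hit [53/2,85/3], descend [4, 6]
    N4 x:[53/2,67/2] y:[51/2,57/2] z:[65/3,27] -> hit [53/2,27] leaf, test {P0(miss), P2@t=53/2}
    N6 x:[29,71/2] y:[53/2,81/2] z:[71/3,85/3] -> miss, prune
  N7 x:[31/2,39/2] y:[29,83/2] z:[67/3,85/3] -> miss, prune
  N9 x:[17,43/2] y:[28,83/2] z:[28,97/3] -> miss, prune
  N10 x:[49/2,33] y:[25,37] z:[29,104/3] -> hit [29,33], descend [2, 11]
    N2 x:[49/2,55/2] y:[25,31] z:[89/3,104/3] -> miss, prune
    N11 x:[61/2,33] y:[33,37] z:[29,31] -> miss, prune

9 AABB tests over nodes [0, 1, 4, 6, 7, 9, 10, 2, 11]; 1 leaf entered; closest P2.

== RESULT ==
9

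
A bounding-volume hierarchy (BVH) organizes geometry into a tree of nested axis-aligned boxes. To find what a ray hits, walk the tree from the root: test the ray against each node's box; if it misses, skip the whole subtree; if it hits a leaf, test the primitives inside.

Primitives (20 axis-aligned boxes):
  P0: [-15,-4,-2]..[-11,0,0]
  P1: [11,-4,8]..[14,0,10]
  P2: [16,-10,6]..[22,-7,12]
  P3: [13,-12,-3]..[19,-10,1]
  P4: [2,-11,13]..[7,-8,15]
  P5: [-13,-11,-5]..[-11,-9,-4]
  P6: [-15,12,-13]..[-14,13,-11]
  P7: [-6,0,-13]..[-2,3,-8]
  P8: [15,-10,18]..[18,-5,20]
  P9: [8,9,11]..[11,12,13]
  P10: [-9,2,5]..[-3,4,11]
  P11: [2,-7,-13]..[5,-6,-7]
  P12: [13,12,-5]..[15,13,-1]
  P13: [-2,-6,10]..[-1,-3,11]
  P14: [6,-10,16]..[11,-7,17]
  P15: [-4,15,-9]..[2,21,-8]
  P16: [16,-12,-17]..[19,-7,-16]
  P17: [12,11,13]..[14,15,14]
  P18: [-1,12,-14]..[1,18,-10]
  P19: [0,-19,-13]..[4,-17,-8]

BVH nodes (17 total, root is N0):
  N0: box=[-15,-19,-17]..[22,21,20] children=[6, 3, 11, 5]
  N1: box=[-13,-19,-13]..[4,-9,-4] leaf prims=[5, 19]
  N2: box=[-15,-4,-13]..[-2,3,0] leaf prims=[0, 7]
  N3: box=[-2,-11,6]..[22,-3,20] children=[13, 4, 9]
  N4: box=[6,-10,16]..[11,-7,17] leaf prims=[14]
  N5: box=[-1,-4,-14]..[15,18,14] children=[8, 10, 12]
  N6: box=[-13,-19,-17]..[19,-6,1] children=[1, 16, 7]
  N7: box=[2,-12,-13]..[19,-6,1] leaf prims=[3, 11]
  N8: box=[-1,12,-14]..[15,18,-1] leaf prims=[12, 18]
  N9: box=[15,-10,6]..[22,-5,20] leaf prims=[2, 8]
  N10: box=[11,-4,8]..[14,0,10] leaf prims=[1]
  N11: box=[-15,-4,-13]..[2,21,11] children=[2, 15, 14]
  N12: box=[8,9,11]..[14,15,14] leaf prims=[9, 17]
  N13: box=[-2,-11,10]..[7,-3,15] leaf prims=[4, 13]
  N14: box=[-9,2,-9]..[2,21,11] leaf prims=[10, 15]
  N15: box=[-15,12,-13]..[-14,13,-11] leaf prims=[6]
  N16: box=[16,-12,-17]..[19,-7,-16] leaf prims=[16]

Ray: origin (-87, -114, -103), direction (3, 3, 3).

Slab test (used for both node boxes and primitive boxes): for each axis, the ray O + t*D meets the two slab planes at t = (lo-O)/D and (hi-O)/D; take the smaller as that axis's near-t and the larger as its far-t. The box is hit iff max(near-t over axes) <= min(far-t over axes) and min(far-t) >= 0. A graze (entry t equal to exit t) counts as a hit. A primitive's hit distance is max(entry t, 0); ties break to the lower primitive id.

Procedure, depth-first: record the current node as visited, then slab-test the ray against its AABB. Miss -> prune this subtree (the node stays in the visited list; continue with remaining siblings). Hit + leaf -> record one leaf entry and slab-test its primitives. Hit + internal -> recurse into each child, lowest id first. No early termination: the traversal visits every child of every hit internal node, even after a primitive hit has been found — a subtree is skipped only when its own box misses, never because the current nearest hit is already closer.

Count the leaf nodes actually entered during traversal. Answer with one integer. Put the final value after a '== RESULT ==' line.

Trace the traversal:
N0 x:[24,109/3] y:[95/3,45] z:[86/3,41] -> hit [95/3,109/3], descend [3, 5, 6, 11]
  N3 x:[85/3,109/3] y:[103/3,37] z:[109/3,41] -> hit [109/3,109/3], descend [4, 9, 13]
    N4 x:[31,98/3] y:[104/3,107/3] z:[119/3,40] -> miss, prune
    N9 x:[34,109/3] y:[104/3,109/3] z:[109/3,41] -> hit [109/3,109/3] leaf, test {P2(miss), P8(miss)}
    N13 x:[85/3,94/3] y:[103/3,37] z:[113/3,118/3] -> miss, prune
  N5 x:[86/3,34] y:[110/3,44] z:[89/3,39] -> miss, prune
  N6 x:[74/3,106/3] y:[95/3,36] z:[86/3,104/3] -> hit [95/3,104/3], descend [1, 7, 16]
    N1 x:[74/3,91/3] y:[95/3,35] z:[30,33] -> miss, prune
    N7 x:[89/3,106/3] y:[34,36] z:[30,104/3] -> hit [34,104/3] leaf, test {P3@t=34, P11(miss)}
    N16 x:[103/3,106/3] y:[34,107/3] z:[86/3,29] -> miss, prune
  N11 x:[24,89/3] y:[110/3,45] z:[30,38] -> miss, prune

Visited [0, 3, 4, 9, 13, 5, 6, 1, 7, 16, 11]. Tests: 11 box, 2 leaf. Nearest: P3.

== RESULT ==
2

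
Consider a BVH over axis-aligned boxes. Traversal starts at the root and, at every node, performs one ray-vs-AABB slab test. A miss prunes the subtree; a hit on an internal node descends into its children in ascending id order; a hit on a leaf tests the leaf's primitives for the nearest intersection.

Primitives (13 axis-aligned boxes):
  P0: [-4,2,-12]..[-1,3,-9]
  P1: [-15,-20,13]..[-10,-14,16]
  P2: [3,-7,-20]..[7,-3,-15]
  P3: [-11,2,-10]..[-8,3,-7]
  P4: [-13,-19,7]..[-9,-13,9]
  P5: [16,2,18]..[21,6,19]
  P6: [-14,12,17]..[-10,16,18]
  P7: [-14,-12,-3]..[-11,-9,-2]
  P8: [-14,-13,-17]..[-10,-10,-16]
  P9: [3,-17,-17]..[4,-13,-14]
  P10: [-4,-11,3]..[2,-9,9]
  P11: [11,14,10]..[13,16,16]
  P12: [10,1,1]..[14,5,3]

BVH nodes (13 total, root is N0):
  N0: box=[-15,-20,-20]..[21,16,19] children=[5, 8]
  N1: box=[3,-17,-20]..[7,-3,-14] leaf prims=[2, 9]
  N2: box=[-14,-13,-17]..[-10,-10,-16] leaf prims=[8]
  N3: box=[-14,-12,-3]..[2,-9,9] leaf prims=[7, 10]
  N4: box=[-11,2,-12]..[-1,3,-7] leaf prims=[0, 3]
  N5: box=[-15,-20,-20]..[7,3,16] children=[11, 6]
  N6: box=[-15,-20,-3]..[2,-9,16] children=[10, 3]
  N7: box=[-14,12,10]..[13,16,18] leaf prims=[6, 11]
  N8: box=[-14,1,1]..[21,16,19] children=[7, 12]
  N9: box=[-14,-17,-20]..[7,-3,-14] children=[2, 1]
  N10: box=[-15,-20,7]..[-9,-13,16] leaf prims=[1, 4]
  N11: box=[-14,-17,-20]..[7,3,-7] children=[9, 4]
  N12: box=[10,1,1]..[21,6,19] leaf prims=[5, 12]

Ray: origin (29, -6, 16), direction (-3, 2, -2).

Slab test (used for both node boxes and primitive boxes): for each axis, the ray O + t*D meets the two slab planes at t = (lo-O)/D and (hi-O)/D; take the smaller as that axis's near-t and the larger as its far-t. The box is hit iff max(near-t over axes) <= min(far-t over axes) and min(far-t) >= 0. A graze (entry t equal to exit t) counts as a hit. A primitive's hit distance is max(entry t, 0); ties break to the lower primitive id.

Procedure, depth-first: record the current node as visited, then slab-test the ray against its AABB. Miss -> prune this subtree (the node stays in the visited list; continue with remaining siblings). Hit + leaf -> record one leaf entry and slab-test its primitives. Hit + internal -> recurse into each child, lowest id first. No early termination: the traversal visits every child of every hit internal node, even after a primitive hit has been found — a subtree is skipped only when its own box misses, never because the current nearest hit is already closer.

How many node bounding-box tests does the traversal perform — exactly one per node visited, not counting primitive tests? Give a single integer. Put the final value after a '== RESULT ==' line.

Traverse from the root:
N0 x:[8/3,44/3] y:[-7,11] z:[-3/2,18] -> hit [8/3,11], descend [5, 8]
  N5 x:[22/3,44/3] y:[-7,9/2] z:[0,18] -> miss, prune
  N8 x:[8/3,43/3] y:[7/2,11] z:[-3/2,15/2] -> hit [7/2,15/2], descend [7, 12]
    N7 x:[16/3,43/3] y:[9,11] z:[-1,3] -> miss, prune
    N12 x:[8/3,19/3] y:[7/2,6] z:[-3/2,15/2] -> hit [7/2,6] leaf, test {P5(miss), P12(miss)}

order=[0, 5, 8, 7, 12]  |boxes|=5  |leaves|=1  hit=miss

== RESULT ==
5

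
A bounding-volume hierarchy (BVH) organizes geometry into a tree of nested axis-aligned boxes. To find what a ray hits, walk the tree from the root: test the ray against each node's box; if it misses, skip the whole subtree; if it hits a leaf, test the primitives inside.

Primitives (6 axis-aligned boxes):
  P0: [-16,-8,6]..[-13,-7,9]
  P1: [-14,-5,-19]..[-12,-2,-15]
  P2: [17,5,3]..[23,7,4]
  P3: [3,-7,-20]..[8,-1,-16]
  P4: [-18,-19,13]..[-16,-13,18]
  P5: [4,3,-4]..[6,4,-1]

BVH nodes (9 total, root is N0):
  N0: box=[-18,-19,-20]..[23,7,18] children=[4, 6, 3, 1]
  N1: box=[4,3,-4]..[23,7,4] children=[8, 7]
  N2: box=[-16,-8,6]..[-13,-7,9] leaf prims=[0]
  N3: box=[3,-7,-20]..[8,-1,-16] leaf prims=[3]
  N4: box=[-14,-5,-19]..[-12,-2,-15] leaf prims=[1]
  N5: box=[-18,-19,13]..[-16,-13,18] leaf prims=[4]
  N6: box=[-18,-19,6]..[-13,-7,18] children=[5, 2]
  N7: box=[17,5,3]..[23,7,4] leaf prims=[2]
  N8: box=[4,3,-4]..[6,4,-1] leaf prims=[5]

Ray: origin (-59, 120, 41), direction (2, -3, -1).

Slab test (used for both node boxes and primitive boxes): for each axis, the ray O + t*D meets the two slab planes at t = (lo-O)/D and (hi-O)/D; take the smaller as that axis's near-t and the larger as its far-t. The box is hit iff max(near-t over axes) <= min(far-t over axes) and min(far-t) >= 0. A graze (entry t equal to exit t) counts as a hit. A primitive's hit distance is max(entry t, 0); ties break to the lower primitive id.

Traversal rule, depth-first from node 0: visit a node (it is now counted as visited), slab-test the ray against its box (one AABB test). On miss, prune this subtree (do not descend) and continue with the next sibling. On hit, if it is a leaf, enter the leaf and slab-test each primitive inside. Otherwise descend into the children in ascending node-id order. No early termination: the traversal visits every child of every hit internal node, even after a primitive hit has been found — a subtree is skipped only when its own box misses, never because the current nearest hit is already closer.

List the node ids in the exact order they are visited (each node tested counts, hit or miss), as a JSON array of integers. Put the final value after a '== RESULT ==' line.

Traverse from the root:
N0 x:[41/2,41] y:[113/3,139/3] z:[23,61] -> hit [113/3,41], descend [1, 3, 4, 6]
  N1 x:[63/2,41] y:[113/3,39] z:[37,45] -> hit [113/3,39], descend [7, 8]
    N7 x:[38,41] y:[113/3,115/3] z:[37,38] -> hit [38,38] leaf, test {P2@t=38}
    N8 x:[63/2,65/2] y:[116/3,39] z:[42,45] -> miss, prune
  N3 x:[31,67/2] y:[121/3,127/3] z:[57,61] -> miss, prune
  N4 x:[45/2,47/2] y:[122/3,125/3] z:[56,60] -> miss, prune
  N6 x:[41/2,23] y:[127/3,139/3] z:[23,35] -> miss, prune

order=[0, 1, 7, 8, 3, 4, 6]  |boxes|=7  |leaves|=1  hit=P2

== RESULT ==
[0, 1, 7, 8, 3, 4, 6]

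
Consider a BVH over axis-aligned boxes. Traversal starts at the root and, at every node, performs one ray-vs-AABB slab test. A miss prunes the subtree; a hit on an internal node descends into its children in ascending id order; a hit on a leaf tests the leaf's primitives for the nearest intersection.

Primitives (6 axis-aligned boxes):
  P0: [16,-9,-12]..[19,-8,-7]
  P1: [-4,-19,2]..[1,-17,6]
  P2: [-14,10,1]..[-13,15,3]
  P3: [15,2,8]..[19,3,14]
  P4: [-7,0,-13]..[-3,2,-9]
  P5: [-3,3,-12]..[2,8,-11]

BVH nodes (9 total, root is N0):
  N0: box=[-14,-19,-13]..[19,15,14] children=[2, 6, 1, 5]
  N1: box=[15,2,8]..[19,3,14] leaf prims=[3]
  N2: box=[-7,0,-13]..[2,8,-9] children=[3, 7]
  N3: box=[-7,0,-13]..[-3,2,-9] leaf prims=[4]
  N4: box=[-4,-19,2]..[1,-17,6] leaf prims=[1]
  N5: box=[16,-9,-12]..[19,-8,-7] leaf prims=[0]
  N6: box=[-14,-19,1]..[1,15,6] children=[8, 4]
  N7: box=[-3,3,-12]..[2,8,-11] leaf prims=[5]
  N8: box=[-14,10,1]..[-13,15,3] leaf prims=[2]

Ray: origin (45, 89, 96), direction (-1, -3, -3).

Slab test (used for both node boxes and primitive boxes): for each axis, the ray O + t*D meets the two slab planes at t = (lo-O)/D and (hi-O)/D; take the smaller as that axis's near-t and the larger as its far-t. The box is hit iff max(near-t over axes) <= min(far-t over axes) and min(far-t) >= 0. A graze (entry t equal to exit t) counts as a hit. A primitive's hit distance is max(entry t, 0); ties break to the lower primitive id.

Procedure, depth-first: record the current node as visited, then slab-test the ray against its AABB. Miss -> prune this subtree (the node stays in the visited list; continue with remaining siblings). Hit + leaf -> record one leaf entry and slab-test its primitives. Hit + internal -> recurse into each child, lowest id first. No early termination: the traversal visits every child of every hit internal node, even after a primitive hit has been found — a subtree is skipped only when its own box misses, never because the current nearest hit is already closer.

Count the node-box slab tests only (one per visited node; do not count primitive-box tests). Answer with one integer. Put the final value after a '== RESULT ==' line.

Walk:
N0 x:[26,59] y:[74/3,36] z:[82/3,109/3] -> hit [82/3,36], descend [1, 2, 5, 6]
  N1 x:[26,30] y:[86/3,29] z:[82/3,88/3] -> hit [86/3,29] leaf, test {P3@t=86/3}
  N2 x:[43,52] y:[27,89/3] z:[35,109/3] -> miss, prune
  N5 x:[26,29] y:[97/3,98/3] z:[103/3,36] -> miss, prune
  N6 x:[44,59] y:[74/3,36] z:[30,95/3] -> miss, prune

Visited [0, 1, 2, 5, 6]. Tests: 5 box, 1 leaf. Nearest: P3.

== RESULT ==
5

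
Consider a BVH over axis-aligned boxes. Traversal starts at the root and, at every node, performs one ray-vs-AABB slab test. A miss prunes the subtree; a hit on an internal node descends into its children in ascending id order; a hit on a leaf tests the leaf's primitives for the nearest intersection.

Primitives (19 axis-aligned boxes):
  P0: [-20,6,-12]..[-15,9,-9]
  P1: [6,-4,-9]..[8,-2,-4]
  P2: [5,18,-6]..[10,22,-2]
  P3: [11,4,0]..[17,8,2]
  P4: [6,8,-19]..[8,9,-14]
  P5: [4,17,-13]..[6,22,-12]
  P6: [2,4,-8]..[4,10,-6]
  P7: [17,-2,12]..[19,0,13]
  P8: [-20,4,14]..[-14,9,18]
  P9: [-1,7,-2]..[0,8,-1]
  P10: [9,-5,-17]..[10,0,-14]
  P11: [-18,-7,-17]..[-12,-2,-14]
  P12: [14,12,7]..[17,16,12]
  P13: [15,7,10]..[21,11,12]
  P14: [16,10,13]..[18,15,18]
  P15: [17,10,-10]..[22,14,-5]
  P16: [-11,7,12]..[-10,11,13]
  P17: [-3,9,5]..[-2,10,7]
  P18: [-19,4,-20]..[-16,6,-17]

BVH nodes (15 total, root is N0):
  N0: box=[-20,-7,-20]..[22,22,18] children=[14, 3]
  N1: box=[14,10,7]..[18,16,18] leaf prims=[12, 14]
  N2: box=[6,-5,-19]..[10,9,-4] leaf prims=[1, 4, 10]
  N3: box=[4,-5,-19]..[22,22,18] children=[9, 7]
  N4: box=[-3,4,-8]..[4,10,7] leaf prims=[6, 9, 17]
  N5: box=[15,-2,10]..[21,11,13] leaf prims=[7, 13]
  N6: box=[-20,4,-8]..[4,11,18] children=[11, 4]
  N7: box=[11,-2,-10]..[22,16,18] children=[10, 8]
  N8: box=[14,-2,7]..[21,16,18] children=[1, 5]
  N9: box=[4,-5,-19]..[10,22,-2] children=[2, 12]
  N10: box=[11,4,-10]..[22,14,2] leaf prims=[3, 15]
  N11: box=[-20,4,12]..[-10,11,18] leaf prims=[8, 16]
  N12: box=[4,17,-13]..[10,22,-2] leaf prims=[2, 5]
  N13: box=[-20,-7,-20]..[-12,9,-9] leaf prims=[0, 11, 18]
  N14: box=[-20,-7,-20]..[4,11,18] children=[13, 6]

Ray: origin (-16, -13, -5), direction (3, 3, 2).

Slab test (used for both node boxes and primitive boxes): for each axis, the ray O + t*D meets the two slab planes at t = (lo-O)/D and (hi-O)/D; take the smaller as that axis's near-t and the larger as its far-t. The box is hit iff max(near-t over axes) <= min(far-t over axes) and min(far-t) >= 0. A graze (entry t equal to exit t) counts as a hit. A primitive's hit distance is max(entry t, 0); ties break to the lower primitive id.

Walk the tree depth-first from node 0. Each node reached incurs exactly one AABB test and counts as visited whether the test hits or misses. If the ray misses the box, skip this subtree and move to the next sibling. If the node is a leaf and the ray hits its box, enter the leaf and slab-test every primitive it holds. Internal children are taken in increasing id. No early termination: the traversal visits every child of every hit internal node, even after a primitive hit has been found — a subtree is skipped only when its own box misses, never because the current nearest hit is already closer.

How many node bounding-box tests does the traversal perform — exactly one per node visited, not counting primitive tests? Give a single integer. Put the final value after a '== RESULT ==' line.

Traverse from the root:
N0 x:[-4/3,38/3] y:[2,35/3] z:[-15/2,23/2] -> hit [2,23/2], descend [3, 14]
  N3 x:[20/3,38/3] y:[8/3,35/3] z:[-7,23/2] -> hit [20/3,23/2], descend [7, 9]
    N7 x:[9,38/3] y:[11/3,29/3] z:[-5/2,23/2] -> hit [9,29/3], descend [8, 10]
      N8 x:[10,37/3] y:[11/3,29/3] z:[6,23/2] -> miss, prune
      N10 x:[9,38/3] y:[17/3,9] z:[-5/2,7/2] -> miss, prune
    N9 x:[20/3,26/3] y:[8/3,35/3] z:[-7,3/2] -> miss, prune
  N14 x:[-4/3,20/3] y:[2,8] z:[-15/2,23/2] -> hit [2,20/3], descend [6, 13]
    N6 x:[-4/3,20/3] y:[17/3,8] z:[-3/2,23/2] -> hit [17/3,20/3], descend [4, 11]
      N4 x:[13/3,20/3] y:[17/3,23/3] z:[-3/2,6] -> hit [17/3,6] leaf, test {P6(miss), P9(miss), P17(miss)}
      N11 x:[-4/3,2] y:[17/3,8] z:[17/2,23/2] -> miss, prune
    N13 x:[-4/3,4/3] y:[2,22/3] z:[-15/2,-2] -> miss, prune

11 AABB tests over nodes [0, 3, 7, 8, 10, 9, 14, 6, 4, 11, 13]; 1 leaf entered; closest miss.

== RESULT ==
11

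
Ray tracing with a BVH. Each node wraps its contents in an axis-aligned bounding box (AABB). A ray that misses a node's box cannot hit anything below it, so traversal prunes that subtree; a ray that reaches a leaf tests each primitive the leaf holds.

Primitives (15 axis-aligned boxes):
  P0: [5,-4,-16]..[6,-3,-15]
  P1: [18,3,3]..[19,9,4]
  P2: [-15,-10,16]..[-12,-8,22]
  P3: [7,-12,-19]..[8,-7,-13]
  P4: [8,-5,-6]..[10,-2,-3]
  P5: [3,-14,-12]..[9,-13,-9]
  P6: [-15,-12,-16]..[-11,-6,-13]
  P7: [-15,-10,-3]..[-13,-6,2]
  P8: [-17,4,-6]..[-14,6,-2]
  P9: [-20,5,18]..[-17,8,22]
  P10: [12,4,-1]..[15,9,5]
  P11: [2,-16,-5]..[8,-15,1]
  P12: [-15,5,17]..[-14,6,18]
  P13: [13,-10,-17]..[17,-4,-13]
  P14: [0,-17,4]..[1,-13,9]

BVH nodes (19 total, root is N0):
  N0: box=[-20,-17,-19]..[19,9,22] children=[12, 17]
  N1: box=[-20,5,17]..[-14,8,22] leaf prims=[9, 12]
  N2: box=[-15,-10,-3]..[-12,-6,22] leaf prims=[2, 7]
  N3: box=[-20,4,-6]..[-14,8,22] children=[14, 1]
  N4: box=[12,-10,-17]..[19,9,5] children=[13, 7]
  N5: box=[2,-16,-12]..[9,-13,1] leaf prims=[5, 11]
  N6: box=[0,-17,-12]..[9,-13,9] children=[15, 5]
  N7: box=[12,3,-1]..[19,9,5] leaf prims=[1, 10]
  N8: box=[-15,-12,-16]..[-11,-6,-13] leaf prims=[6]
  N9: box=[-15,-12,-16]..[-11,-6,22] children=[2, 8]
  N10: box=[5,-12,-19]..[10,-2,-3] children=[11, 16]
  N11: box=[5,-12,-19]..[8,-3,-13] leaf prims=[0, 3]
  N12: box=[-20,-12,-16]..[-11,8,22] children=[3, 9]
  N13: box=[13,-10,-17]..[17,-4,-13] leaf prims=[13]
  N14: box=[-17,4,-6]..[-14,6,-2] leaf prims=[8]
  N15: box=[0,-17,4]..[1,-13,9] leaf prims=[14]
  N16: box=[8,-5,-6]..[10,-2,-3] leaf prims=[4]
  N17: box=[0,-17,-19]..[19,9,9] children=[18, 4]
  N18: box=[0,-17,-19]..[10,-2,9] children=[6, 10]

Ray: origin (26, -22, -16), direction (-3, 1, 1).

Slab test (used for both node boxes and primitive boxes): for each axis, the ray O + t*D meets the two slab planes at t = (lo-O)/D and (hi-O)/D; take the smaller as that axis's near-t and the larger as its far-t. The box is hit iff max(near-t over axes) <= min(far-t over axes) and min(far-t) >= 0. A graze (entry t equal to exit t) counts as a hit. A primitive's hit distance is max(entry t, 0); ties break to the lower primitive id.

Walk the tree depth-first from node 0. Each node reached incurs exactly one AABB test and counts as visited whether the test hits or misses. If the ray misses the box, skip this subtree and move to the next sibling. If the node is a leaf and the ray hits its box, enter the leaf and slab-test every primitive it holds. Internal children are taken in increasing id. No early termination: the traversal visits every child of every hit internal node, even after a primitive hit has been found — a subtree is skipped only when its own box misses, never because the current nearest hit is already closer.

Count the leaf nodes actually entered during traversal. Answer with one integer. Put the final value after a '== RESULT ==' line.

Trace the traversal:
N0 x:[7/3,46/3] y:[5,31] z:[-3,38] -> hit [5,46/3], descend [12, 17]
  N12 x:[37/3,46/3] y:[10,30] z:[0,38] -> hit [37/3,46/3], descend [3, 9]
    N3 x:[40/3,46/3] y:[26,30] z:[10,38] -> miss, prune
    N9 x:[37/3,41/3] y:[10,16] z:[0,38] -> hit [37/3,41/3], descend [2, 8]
      N2 x:[38/3,41/3] y:[12,16] z:[13,38] -> hit [13,41/3] leaf, test {P2(miss), P7@t=13}
      N8 x:[37/3,41/3] y:[10,16] z:[0,3] -> miss, prune
  N17 x:[7/3,26/3] y:[5,31] z:[-3,25] -> hit [5,26/3], descend [4, 18]
    N4 x:[7/3,14/3] y:[12,31] z:[-1,21] -> miss, prune
    N18 x:[16/3,26/3] y:[5,20] z:[-3,25] -> hit [16/3,26/3], descend [6, 10]
      N6 x:[17/3,26/3] y:[5,9] z:[4,25] -> hit [17/3,26/3], descend [5, 15]
        N5 x:[17/3,8] y:[6,9] z:[4,17] -> hit [6,8] leaf, test {P5(miss), P11(miss)}
        N15 x:[25/3,26/3] y:[5,9] z:[20,25] -> miss, prune
      N10 x:[16/3,7] y:[10,20] z:[-3,13] -> miss, prune

13 AABB tests over nodes [0, 12, 3, 9, 2, 8, 17, 4, 18, 6, 5, 15, 10]; 2 leaves entered; closest P7.

== RESULT ==
2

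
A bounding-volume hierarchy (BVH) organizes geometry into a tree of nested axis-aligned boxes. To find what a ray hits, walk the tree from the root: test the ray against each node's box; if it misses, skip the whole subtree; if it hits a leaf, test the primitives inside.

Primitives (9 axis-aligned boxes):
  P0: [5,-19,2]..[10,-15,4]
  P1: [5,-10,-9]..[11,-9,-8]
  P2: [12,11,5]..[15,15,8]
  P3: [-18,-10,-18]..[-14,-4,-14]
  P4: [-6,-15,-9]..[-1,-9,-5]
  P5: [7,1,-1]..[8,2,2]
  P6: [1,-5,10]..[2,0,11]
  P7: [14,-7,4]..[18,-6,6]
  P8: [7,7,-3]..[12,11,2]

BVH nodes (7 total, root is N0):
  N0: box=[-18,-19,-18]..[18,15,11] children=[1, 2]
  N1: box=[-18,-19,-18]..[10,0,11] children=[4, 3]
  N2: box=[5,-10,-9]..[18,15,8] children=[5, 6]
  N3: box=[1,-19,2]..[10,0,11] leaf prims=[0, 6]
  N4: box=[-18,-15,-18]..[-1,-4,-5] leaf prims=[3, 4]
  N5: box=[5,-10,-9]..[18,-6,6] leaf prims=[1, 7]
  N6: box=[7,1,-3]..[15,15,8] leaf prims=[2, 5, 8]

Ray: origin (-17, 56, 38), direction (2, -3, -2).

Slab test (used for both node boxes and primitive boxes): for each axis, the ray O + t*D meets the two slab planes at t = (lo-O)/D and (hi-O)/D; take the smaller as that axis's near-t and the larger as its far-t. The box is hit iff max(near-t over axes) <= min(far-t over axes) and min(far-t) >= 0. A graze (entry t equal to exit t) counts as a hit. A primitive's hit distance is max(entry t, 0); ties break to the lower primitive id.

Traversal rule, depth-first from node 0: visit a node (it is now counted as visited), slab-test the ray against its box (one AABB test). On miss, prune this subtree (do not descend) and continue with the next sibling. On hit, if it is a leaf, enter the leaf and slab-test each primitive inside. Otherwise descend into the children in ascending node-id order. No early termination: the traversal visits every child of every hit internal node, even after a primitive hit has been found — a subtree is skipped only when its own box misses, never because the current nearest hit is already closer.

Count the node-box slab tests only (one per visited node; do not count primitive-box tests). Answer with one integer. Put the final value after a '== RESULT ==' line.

Walk:
N0 x:[-1/2,35/2] y:[41/3,25] z:[27/2,28] -> hit [41/3,35/2], descend [1, 2]
  N1 x:[-1/2,27/2] y:[56/3,25] z:[27/2,28] -> miss, prune
  N2 x:[11,35/2] y:[41/3,22] z:[15,47/2] -> hit [15,35/2], descend [5, 6]
    N5 x:[11,35/2] y:[62/3,22] z:[16,47/2] -> miss, prune
    N6 x:[12,16] y:[41/3,55/3] z:[15,41/2] -> hit [15,16] leaf, test {P2@t=15, P5(miss), P8(miss)}

Summary -> nodes [0, 1, 2, 5, 6]; box-tests=5; leaf-entries=1; first=P2

== RESULT ==
5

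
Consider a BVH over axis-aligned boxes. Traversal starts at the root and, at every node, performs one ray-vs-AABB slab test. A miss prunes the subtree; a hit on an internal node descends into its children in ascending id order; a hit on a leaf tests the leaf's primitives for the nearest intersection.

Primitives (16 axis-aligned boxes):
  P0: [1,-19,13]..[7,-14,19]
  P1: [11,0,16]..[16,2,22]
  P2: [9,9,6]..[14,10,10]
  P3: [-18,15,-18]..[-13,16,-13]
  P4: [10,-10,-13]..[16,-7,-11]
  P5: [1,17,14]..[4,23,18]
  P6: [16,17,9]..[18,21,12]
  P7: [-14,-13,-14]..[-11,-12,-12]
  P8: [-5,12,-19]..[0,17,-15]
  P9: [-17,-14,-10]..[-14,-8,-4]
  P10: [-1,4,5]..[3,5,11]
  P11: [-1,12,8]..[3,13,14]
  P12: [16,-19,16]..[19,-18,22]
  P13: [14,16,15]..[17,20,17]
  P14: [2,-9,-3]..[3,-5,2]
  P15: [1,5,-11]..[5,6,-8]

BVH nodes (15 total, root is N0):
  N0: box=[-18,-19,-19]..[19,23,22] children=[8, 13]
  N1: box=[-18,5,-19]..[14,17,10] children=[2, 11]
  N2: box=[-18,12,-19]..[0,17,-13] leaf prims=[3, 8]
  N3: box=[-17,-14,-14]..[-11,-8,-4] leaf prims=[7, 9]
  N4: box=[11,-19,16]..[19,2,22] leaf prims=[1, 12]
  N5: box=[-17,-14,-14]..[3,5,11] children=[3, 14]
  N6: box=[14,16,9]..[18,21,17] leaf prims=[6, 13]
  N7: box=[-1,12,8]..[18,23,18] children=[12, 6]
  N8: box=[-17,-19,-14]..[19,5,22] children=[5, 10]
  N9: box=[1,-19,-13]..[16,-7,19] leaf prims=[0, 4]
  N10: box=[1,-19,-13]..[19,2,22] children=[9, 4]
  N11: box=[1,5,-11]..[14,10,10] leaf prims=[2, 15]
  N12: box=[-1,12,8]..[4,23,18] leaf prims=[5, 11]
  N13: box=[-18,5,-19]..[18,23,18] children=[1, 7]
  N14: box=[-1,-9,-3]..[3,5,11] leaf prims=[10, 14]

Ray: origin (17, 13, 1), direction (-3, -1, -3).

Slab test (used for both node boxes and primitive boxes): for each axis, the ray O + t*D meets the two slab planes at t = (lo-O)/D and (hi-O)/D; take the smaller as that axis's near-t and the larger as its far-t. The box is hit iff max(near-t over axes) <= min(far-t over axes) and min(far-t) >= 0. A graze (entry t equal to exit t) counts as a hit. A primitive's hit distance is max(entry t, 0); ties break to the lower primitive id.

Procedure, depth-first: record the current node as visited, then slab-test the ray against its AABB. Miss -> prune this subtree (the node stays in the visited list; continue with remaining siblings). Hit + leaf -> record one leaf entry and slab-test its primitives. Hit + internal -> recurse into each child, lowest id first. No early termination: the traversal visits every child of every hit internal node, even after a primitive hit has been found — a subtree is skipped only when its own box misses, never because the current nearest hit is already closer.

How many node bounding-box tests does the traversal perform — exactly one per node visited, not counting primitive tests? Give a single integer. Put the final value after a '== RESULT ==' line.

Trace the traversal:
N0 x:[-2/3,35/3] y:[-10,32] z:[-7,20/3] -> hit [-2/3,20/3], descend [8, 13]
  N8 x:[-2/3,34/3] y:[8,32] z:[-7,5] -> miss, prune
  N13 x:[-1/3,35/3] y:[-10,8] z:[-17/3,20/3] -> hit [-1/3,20/3], descend [1, 7]
    N1 x:[1,35/3] y:[-4,8] z:[-3,20/3] -> hit [1,20/3], descend [2, 11]
      N2 x:[17/3,35/3] y:[-4,1] z:[14/3,20/3] -> miss, prune
      N11 x:[1,16/3] y:[3,8] z:[-3,4] -> hit [3,4] leaf, test {P2(miss), P15(miss)}
    N7 x:[-1/3,6] y:[-10,1] z:[-17/3,-7/3] -> miss, prune

Visited [0, 8, 13, 1, 2, 11, 7]. Tests: 7 box, 1 leaf. Nearest: miss.

== RESULT ==
7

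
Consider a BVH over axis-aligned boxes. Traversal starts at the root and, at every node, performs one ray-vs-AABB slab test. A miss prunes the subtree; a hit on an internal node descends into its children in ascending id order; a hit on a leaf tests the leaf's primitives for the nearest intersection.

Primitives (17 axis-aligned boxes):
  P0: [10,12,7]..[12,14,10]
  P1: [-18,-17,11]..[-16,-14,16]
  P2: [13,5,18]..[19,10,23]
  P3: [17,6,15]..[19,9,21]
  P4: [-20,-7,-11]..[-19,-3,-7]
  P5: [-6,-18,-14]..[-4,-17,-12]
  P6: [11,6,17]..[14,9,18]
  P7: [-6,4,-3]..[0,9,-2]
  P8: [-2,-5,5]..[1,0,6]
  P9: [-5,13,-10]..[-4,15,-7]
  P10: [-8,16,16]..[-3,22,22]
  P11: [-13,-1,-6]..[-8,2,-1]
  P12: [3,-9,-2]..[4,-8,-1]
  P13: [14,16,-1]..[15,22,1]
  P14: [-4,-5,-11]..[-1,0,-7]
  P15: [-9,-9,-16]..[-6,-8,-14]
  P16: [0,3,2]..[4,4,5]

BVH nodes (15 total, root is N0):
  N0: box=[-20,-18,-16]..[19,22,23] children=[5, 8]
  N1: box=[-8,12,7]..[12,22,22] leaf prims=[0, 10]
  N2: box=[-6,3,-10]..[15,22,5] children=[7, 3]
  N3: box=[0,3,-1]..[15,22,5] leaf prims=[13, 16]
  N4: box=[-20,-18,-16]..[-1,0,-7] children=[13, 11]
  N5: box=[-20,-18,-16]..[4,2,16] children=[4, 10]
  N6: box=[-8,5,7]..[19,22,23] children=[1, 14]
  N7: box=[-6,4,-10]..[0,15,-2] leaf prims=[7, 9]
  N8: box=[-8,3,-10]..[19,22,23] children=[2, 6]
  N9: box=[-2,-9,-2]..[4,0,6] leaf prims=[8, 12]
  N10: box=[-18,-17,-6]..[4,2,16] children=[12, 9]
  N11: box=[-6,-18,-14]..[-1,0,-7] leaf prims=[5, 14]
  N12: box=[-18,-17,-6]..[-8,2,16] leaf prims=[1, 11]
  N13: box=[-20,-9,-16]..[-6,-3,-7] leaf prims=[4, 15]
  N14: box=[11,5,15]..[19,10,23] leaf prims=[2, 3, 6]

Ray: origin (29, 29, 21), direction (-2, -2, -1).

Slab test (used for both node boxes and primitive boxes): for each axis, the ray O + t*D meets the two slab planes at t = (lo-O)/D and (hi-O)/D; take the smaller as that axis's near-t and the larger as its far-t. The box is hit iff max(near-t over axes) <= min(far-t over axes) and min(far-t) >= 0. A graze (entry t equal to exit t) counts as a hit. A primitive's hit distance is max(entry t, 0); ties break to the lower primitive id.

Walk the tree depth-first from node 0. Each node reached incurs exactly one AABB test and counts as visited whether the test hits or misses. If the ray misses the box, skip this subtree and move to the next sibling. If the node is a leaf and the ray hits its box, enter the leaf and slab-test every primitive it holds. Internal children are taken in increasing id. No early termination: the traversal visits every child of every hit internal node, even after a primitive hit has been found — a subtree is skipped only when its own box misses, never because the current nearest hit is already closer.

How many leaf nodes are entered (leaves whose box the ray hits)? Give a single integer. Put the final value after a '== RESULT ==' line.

Trace the traversal:
N0 x:[5,49/2] y:[7/2,47/2] z:[-2,37] -> hit [5,47/2], descend [5, 8]
  N5 x:[25/2,49/2] y:[27/2,47/2] z:[5,37] -> hit [27/2,47/2], descend [4, 10]
    N4 x:[15,49/2] y:[29/2,47/2] z:[28,37] -> miss, prune
    N10 x:[25/2,47/2] y:[27/2,23] z:[5,27] -> hit [27/2,23], descend [9, 12]
      N9 x:[25/2,31/2] y:[29/2,19] z:[15,23] -> hit [15,31/2] leaf, test {P8@t=15, P12(miss)}
      N12 x:[37/2,47/2] y:[27/2,23] z:[5,27] -> hit [37/2,23] leaf, test {P1(miss), P11(miss)}
  N8 x:[5,37/2] y:[7/2,13] z:[-2,31] -> hit [5,13], descend [2, 6]
    N2 x:[7,35/2] y:[7/2,13] z:[16,31] -> miss, prune
    N6 x:[5,37/2] y:[7/2,12] z:[-2,14] -> hit [5,12], descend [1, 14]
      N1 x:[17/2,37/2] y:[7/2,17/2] z:[-1,14] -> hit [17/2,17/2] leaf, test {P0(miss), P10(miss)}
      N14 x:[5,9] y:[19/2,12] z:[-2,6] -> miss, prune

11 AABB tests over nodes [0, 5, 4, 10, 9, 12, 8, 2, 6, 1, 14]; 3 leaves entered; closest P8.

== RESULT ==
3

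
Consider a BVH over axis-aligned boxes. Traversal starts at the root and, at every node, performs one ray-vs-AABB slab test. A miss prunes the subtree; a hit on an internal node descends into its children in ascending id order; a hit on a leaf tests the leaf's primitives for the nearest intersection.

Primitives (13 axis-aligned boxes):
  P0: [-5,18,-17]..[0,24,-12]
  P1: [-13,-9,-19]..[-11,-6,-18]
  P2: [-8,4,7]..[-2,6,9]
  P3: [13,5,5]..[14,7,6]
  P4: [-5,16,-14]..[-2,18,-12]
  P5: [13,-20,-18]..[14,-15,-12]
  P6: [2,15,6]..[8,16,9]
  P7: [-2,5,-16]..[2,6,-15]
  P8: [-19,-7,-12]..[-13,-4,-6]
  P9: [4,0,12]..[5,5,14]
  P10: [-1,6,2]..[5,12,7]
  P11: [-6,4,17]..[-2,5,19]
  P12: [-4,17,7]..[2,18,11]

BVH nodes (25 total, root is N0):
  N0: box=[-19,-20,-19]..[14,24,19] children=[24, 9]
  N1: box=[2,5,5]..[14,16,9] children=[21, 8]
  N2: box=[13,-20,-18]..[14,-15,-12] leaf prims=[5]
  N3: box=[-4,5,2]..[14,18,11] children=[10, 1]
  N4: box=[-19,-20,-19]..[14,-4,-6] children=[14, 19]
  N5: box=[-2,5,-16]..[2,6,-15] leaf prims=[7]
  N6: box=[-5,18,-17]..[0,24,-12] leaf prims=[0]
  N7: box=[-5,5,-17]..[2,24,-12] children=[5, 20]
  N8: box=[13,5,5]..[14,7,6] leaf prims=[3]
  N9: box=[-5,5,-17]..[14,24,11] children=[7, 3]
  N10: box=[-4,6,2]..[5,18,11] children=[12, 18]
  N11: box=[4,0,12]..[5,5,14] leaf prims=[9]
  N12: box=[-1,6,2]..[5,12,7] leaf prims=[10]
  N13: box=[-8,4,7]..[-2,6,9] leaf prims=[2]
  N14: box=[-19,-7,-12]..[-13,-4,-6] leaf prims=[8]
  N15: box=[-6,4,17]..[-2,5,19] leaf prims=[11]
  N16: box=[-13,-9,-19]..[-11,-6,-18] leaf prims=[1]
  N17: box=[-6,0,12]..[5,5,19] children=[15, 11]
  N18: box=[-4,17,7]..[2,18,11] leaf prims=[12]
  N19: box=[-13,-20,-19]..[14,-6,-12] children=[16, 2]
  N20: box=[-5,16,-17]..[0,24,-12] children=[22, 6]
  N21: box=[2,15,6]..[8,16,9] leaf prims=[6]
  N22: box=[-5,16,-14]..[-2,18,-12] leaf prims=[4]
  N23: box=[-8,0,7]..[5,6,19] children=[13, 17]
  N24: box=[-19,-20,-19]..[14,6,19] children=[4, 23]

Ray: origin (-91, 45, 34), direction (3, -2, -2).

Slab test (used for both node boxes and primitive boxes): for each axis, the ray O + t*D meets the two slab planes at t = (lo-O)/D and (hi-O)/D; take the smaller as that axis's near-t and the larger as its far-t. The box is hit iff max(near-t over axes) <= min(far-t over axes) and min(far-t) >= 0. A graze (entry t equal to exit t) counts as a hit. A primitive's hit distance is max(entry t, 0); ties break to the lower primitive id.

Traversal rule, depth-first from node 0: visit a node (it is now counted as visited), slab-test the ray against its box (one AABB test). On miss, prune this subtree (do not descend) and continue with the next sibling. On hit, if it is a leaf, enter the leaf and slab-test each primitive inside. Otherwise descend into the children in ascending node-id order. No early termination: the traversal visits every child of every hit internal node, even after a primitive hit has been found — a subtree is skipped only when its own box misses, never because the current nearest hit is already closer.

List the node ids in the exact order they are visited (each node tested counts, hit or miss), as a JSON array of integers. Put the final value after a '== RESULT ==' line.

Trace the traversal:
N0 x:[24,35] y:[21/2,65/2] z:[15/2,53/2] -> hit [24,53/2], descend [9, 24]
  N9 x:[86/3,35] y:[21/2,20] z:[23/2,51/2] -> miss, prune
  N24 x:[24,35] y:[39/2,65/2] z:[15/2,53/2] -> hit [24,53/2], descend [4, 23]
    N4 x:[24,35] y:[49/2,65/2] z:[20,53/2] -> hit [49/2,53/2], descend [14, 19]
      N14 x:[24,26] y:[49/2,26] z:[20,23] -> miss, prune
      N19 x:[26,35] y:[51/2,65/2] z:[23,53/2] -> hit [26,53/2], descend [2, 16]
        N2 x:[104/3,35] y:[30,65/2] z:[23,26] -> miss, prune
        N16 x:[26,80/3] y:[51/2,27] z:[26,53/2] -> hit [26,53/2] leaf, test {P1@t=26}
    N23 x:[83/3,32] y:[39/2,45/2] z:[15/2,27/2] -> miss, prune

Summary -> nodes [0, 9, 24, 4, 14, 19, 2, 16, 23]; box-tests=9; leaf-entries=1; first=P1

== RESULT ==
[0, 9, 24, 4, 14, 19, 2, 16, 23]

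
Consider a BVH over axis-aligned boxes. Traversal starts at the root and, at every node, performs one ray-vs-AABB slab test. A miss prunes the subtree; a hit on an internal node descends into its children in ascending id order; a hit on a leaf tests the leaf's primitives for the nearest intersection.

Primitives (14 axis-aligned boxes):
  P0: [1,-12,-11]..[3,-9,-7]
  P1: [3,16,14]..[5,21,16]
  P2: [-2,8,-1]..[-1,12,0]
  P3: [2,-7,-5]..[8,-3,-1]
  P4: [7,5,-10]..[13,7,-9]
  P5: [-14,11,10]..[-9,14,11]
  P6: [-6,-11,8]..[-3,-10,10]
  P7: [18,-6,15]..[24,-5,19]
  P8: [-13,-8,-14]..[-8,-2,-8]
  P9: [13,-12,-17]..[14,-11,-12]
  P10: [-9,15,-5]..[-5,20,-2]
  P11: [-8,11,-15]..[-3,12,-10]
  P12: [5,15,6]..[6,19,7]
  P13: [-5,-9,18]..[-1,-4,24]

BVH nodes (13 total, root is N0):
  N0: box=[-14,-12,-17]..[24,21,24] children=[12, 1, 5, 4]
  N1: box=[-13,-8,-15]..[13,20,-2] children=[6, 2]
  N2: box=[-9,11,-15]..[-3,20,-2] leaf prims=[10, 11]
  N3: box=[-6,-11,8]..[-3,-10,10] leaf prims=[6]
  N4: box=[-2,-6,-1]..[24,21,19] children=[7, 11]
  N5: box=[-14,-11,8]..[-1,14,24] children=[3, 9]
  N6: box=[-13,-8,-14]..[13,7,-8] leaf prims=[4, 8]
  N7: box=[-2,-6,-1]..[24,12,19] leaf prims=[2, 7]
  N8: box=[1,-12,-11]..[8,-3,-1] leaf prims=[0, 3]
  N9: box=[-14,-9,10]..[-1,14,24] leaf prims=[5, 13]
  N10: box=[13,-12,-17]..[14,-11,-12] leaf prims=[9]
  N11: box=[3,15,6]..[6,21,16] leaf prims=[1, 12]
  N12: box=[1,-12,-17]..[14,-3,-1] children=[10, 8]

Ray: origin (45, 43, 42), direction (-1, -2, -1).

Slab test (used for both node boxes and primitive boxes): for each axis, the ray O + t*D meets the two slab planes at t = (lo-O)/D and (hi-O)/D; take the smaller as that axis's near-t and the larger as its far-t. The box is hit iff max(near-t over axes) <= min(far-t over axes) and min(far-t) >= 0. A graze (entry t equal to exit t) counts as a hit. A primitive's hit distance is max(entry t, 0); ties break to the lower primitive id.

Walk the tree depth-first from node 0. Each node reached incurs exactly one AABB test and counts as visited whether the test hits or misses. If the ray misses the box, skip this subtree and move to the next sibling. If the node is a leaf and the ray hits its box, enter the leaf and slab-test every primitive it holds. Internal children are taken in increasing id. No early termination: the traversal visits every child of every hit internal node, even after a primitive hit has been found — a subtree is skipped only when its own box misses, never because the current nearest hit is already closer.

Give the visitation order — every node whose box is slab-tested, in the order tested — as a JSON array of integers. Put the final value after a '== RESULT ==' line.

Trace the traversal:
N0 x:[21,59] y:[11,55/2] z:[18,59] -> hit [21,55/2], descend [1, 4, 5, 12]
  N1 x:[32,58] y:[23/2,51/2] z:[44,57] -> miss, prune
  N4 x:[21,47] y:[11,49/2] z:[23,43] -> hit [23,49/2], descend [7, 11]
    N7 x:[21,47] y:[31/2,49/2] z:[23,43] -> hit [23,49/2] leaf, test {P2(miss), P7@t=24}
    N11 x:[39,42] y:[11,14] z:[26,36] -> miss, prune
  N5 x:[46,59] y:[29/2,27] z:[18,34] -> miss, prune
  N12 x:[31,44] y:[23,55/2] z:[43,59] -> miss, prune

Visited [0, 1, 4, 7, 11, 5, 12]. Tests: 7 box, 1 leaf. Nearest: P7.

== RESULT ==
[0, 1, 4, 7, 11, 5, 12]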